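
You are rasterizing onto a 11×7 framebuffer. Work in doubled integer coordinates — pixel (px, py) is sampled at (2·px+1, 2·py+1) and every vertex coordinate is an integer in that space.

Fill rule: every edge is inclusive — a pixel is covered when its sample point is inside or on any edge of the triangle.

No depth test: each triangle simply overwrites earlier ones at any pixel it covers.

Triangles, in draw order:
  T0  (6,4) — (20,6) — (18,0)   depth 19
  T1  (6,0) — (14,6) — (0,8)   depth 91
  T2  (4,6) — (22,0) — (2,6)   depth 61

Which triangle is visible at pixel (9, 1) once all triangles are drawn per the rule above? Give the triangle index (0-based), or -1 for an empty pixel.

T0:
  2·area = 80  (B↔C swapped to make it positive)
  edge (6, 4)→(18, 0): d=(12,-4) inclusive
  edge (18, 0)→(20, 6): d=(2,6) inclusive
  edge (20, 6)→(6, 4): d=(-14,-2) inclusive
    (7,0)@(15, 1): e=[0,20,60] → █  [on edge]
    (8,0)@(17, 1): e=[8,8,64] → █
    (9,0)@(19, 1): e=[16,-4,68] → ·
    (4,1)@(9, 3): e=[0,60,20] → █  [on edge]
    (5,1)@(11, 3): e=[8,48,24] → █
    (6,1)@(13, 3): e=[16,36,28] → █
    (9,1)@(19, 3): e=[40,0,40] → █  [on edge]
    (10,1)@(21, 3): e=[48,-12,44] → ·
    (1,2)@(3, 5): e=[0,100,-20] → ·  [on edge]
    (4,2)@(9, 5): e=[24,64,-8] → ·
    (5,2)@(11, 5): e=[32,52,-4] → ·
    (6,2)@(13, 5): e=[40,40,0] → █  [on edge]
    (10,4)@(21, 9): e=[120,0,-40] → ·  [on edge]
  covered (12 px):
    · · · · · · · █ █ · ·
    · · · · █ █ █ █ █ █ ·
    · · · · · · █ █ █ █ ·
    · · · · · · · · · · ·
    · · · · · · · · · · ·
    · · · · · · · · · · ·
    · · · · · · · · · · ·
T1:
  2·area = 100
  edge (6, 0)→(14, 6): d=(8,6) inclusive
  edge (14, 6)→(0, 8): d=(-14,2) inclusive
  edge (0, 8)→(6, 0): d=(6,-8) inclusive
    (3,0)@(7, 1): e=[2,84,14] → █
    (4,0)@(9, 1): e=[-10,80,30] → ·
    (2,1)@(5, 3): e=[30,60,10] → █
    (4,1)@(9, 3): e=[6,52,42] → █
    (5,1)@(11, 3): e=[-6,48,58] → ·
    (1,2)@(3, 5): e=[58,36,6] → █
    (5,2)@(11, 5): e=[10,20,70] → █
    (6,2)@(13, 5): e=[-2,16,86] → ·
    (10,2)@(21, 5): e=[-50,0,150] → ·  [on edge]
    (0,3)@(1, 7): e=[86,12,2] → █
    (3,3)@(7, 7): e=[50,0,50] → █  [on edge]
    (4,3)@(9, 7): e=[38,-4,66] → ·
  covered (13 px):
    · · · █ · · · · · · ·
    · · █ █ █ · · · · · ·
    · █ █ █ █ █ · · · · ·
    █ █ █ █ · · · · · · ·
    · · · · · · · · · · ·
    · · · · · · · · · · ·
    · · · · · · · · · · ·
T2:
  2·area = 12  (B↔C swapped to make it positive)
  edge (4, 6)→(2, 6): d=(-2,0) inclusive
  edge (2, 6)→(22, 0): d=(20,-6) inclusive
  edge (22, 0)→(4, 6): d=(-18,6) inclusive
    (9,0)@(19, 1): e=[10,2,0] → █  [on edge]
    (10,0)@(21, 1): e=[10,14,-12] → ·
    (6,1)@(13, 3): e=[6,6,0] → █  [on edge]
    (7,1)@(15, 3): e=[6,18,-12] → ·
    (9,1)@(19, 3): e=[6,42,-36] → ·
    (3,2)@(7, 5): e=[2,10,0] → █  [on edge]
    (4,2)@(9, 5): e=[2,22,-12] → ·
    (6,2)@(13, 5): e=[2,46,-36] → ·
    (0,3)@(1, 7): e=[-2,14,0] → ·  [on edge]
    (3,3)@(7, 7): e=[-2,50,-36] → ·
  covered (3 px):
    · · · · · · · · · █ ·
    · · · · · · █ · · · ·
    · · · █ · · · · · · ·
    · · · · · · · · · · ·
    · · · · · · · · · · ·
    · · · · · · · · · · ·
    · · · · · · · · · · ·

Z-buffer (winner per pixel, '.' = empty):
  . . . 1 . . . 0 0 2 .
  . . 1 1 1 0 2 0 0 0 .
  . 1 1 2 1 1 0 0 0 0 .
  1 1 1 1 . . . . . . .
  . . . . . . . . . . .
  . . . . . . . . . . .
  . . . . . . . . . . .

Result: 0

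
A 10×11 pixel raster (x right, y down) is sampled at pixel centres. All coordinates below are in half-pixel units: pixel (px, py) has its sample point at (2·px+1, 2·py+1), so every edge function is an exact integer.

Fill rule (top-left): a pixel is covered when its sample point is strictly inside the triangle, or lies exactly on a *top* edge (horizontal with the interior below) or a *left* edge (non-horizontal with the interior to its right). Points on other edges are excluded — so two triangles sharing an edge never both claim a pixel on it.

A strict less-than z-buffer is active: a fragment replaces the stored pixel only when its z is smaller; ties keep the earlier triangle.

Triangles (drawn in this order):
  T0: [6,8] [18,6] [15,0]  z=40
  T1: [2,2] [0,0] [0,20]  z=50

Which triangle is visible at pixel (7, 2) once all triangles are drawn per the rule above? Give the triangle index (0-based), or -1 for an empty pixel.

T0:
  2·area = 78  (B↔C swapped to make it positive)
  edge (6, 8)→(15, 0): d=(9,-8) top-left  bias=+0
  edge (15, 0)→(18, 6): d=(3,6) right/bottom  bias=-1
  edge (18, 6)→(6, 8): d=(-12,2) right/bottom  bias=-1
    (7,0)@(15, 1): e=[9,3,66] → #
    (8,0)@(17, 1): e=[25,-9,62] → ·
    (6,1)@(13, 3): e=[11,21,46] → #
    (8,1)@(17, 3): e=[43,-3,38] → ·
    (5,2)@(11, 5): e=[13,39,26] → #
    (8,2)@(17, 5): e=[61,3,14] → #
    (9,2)@(19, 5): e=[77,-9,10] → ·
    (4,3)@(9, 7): e=[15,57,6] → #
    (6,3)@(13, 7): e=[47,33,-2] → ·
    (7,3)@(15, 7): e=[63,21,-6] → ·
    (8,3)@(17, 7): e=[79,9,-10] → ·
    (4,4)@(9, 9): e=[33,63,-18] → ·
  covered (9 px):
    · · · · · · · # · ·
    · · · · · · # # · ·
    · · · · · # # # # ·
    · · · · # # · · · ·
    · · · · · · · · · ·
    · · · · · · · · · ·
    · · · · · · · · · ·
    · · · · · · · · · ·
    · · · · · · · · · ·
    · · · · · · · · · ·
    · · · · · · · · · ·
T1:
  2·area = 40  (B↔C swapped to make it positive)
  edge (2, 2)→(0, 20): d=(-2,18) right/bottom  bias=-1
  edge (0, 20)→(0, 0): d=(0,-20) top-left  bias=+0
  edge (0, 0)→(2, 2): d=(2,2) right/bottom  bias=-1
    (0,0)@(1, 1): e=[20,20,0] → ·  [on edge]
    (0,1)@(1, 3): e=[16,20,4] → #
    (1,1)@(3, 3): e=[-20,60,0] → ·  [on edge]
    (0,2)@(1, 5): e=[12,20,8] → #
    (1,2)@(3, 5): e=[-24,60,4] → ·
    (2,2)@(5, 5): e=[-60,100,0] → ·  [on edge]
    (0,3)@(1, 7): e=[8,20,12] → #
    (1,3)@(3, 7): e=[-28,60,8] → ·
    (3,3)@(7, 7): e=[-100,140,0] → ·  [on edge]
    (0,4)@(1, 9): e=[4,20,16] → #
    (1,4)@(3, 9): e=[-32,60,12] → ·
    (4,4)@(9, 9): e=[-140,180,0] → ·  [on edge]
    (0,5)@(1, 11): e=[0,20,20] → ·  [on edge]
    (5,5)@(11, 11): e=[-180,220,0] → ·  [on edge]
    (6,6)@(13, 13): e=[-220,260,0] → ·  [on edge]
    (7,7)@(15, 15): e=[-260,300,0] → ·  [on edge]
    (8,8)@(17, 17): e=[-300,340,0] → ·  [on edge]
    (9,9)@(19, 19): e=[-340,380,0] → ·  [on edge]
  covered (4 px):
    · · · · · · · · · ·
    # · · · · · · · · ·
    # · · · · · · · · ·
    # · · · · · · · · ·
    # · · · · · · · · ·
    · · · · · · · · · ·
    · · · · · · · · · ·
    · · · · · · · · · ·
    · · · · · · · · · ·
    · · · · · · · · · ·
    · · · · · · · · · ·

Z-buffer (winner per pixel, '.' = empty):
  . . . . . . . 0 . .
  1 . . . . . 0 0 . .
  1 . . . . 0 0 0 0 .
  1 . . . 0 0 . . . .
  1 . . . . . . . . .
  . . . . . . . . . .
  . . . . . . . . . .
  . . . . . . . . . .
  . . . . . . . . . .
  . . . . . . . . . .
  . . . . . . . . . .

Answer: 0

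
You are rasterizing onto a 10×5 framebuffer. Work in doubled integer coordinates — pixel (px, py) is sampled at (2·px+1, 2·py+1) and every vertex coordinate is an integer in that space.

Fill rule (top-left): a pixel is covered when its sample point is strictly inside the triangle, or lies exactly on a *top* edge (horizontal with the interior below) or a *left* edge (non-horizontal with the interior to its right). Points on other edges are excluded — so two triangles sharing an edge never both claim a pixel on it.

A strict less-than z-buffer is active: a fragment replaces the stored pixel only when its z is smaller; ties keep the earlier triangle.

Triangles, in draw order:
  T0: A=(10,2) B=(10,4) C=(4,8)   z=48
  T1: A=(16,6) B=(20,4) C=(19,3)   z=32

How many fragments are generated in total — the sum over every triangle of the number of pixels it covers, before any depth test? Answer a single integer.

T0:
  2·area = 12
  edge (10, 2)→(10, 4): d=(0,2) right/bottom  bias=-1
  edge (10, 4)→(4, 8): d=(-6,4) right/bottom  bias=-1
  edge (4, 8)→(10, 2): d=(6,-6) top-left  bias=+0
    (5,0)@(11, 1): e=[-2,14,0] → .  [on edge]
    (4,1)@(9, 3): e=[2,10,0] → X  [on edge]
    (5,1)@(11, 3): e=[-2,2,12] → .
    (3,2)@(7, 5): e=[6,6,0] → X  [on edge]
    (4,2)@(9, 5): e=[2,-2,12] → .
    (2,3)@(5, 7): e=[10,2,0] → X  [on edge]
    (3,3)@(7, 7): e=[6,-6,12] → .
    (1,4)@(3, 9): e=[14,-2,0] → .  [on edge]
    (2,4)@(5, 9): e=[10,-10,12] → .
  covered (3 px):
    . . . . . . . . . .
    . . . . X . . . . .
    . . . X . . . . . .
    . . X . . . . . . .
    . . . . . . . . . .
T1:
  2·area = 6  (B↔C swapped to make it positive)
  edge (16, 6)→(19, 3): d=(3,-3) top-left  bias=+0
  edge (19, 3)→(20, 4): d=(1,1) right/bottom  bias=-1
  edge (20, 4)→(16, 6): d=(-4,2) right/bottom  bias=-1
    (8,0)@(17, 1): e=[-12,0,18] → .  [on edge]
    (9,1)@(19, 3): e=[0,0,6] → .  [on edge]
    (8,2)@(17, 5): e=[0,4,2] → X  [on edge]
    (9,2)@(19, 5): e=[6,2,-2] → .
    (7,3)@(15, 7): e=[0,8,-2] → .  [on edge]
    (8,3)@(17, 7): e=[6,6,-6] → .
    (6,4)@(13, 9): e=[0,12,-6] → .  [on edge]
  covered (1 px):
    . . . . . . . . . .
    . . . . . . . . . .
    . . . . . . . . X .
    . . . . . . . . . .
    . . . . . . . . . .

Final: 4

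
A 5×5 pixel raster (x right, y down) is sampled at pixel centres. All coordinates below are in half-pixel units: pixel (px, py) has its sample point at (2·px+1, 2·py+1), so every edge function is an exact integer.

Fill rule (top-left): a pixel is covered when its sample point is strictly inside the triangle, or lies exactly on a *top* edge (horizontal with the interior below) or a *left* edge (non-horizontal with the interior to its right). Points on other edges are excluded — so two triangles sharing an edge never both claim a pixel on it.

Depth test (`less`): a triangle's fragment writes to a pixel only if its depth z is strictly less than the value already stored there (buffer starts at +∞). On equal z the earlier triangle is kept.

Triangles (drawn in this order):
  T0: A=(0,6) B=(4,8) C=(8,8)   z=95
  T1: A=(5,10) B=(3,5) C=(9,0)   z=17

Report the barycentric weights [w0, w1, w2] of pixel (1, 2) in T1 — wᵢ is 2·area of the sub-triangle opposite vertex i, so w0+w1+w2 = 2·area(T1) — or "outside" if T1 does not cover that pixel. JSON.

T0:
  2·area = 8  (B↔C swapped to make it positive)
  edge (0, 6)→(8, 8): d=(8,2) right/bottom  bias=-1
  edge (8, 8)→(4, 8): d=(-4,0) right/bottom  bias=-1
  edge (4, 8)→(0, 6): d=(-4,-2) top-left  bias=+0
    (1,3)@(3, 7): e=[2,4,2] → █
    (2,3)@(5, 7): e=[-2,4,6] → ·
    (1,4)@(3, 9): e=[18,-4,-6] → ·
  covered (1 px):
    · · · · ·
    · · · · ·
    · · · · ·
    · █ · · ·
    · · · · ·
T1:
  2·area = 40
  edge (5, 10)→(3, 5): d=(-2,-5) top-left  bias=+0
  edge (3, 5)→(9, 0): d=(6,-5) top-left  bias=+0
  edge (9, 0)→(5, 10): d=(-4,10) right/bottom  bias=-1
    (3,1)@(7, 3): e=[24,8,8] → █
    (4,1)@(9, 3): e=[34,18,-12] → ·
    (1,2)@(3, 5): e=[0,0,40] → █  [on edge]
    (2,2)@(5, 5): e=[10,10,20] → █
    (3,2)@(7, 5): e=[20,20,0] → ·  [on edge]
    (1,3)@(3, 7): e=[-4,12,32] → ·
    (2,3)@(5, 7): e=[6,22,12] → █
    (3,3)@(7, 7): e=[16,32,-8] → ·
    (2,4)@(5, 9): e=[2,34,4] → █
    (3,4)@(7, 9): e=[12,44,-16] → ·
  covered (5 px):
    · · · · ·
    · · · █ ·
    · █ █ · ·
    · · █ · ·
    · · █ · ·

Answer: [0,40,0]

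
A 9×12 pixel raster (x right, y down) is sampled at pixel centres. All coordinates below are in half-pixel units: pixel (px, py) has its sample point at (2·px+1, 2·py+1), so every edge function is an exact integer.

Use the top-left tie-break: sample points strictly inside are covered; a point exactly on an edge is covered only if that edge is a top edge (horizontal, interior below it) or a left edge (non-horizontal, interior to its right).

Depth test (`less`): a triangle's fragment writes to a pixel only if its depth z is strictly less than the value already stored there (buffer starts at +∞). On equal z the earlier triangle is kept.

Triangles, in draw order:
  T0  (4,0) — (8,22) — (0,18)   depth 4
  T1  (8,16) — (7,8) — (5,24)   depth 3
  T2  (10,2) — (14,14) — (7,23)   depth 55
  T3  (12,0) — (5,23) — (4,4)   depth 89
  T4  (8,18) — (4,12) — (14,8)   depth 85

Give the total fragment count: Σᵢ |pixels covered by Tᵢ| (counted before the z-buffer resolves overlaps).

T0:
  2·area = 160
  edge (4, 0)→(8, 22): d=(4,22) right/bottom  bias=-1
  edge (8, 22)→(0, 18): d=(-8,-4) top-left  bias=+0
  edge (0, 18)→(4, 0): d=(4,-18) top-left  bias=+0
    (1,2)@(3, 5): e=[42,116,2] → X
    (2,2)@(5, 5): e=[-2,124,38] → .
    (1,3)@(3, 7): e=[50,100,10] → X
    (2,3)@(5, 7): e=[6,108,46] → X
    (3,3)@(7, 7): e=[-38,116,82] → .
    (1,4)@(3, 9): e=[58,84,18] → X
    (3,4)@(7, 9): e=[-30,100,90] → .
    (1,5)@(3, 11): e=[66,68,26] → X
    (3,5)@(7, 11): e=[-22,84,98] → .
    (1,6)@(3, 13): e=[74,52,34] → X
    (3,6)@(7, 13): e=[-14,68,106] → .
    (0,7)@(1, 15): e=[126,28,6] → X
  covered (20 px):
    . . . . . . . . .
    . . . . . . . . .
    . X . . . . . . .
    . X X . . . . . .
    . X X . . . . . .
    . X X . . . . . .
    . X X . . . . . .
    X X X . . . . . .
    X X X X . . . . .
    . X X X . . . . .
    . . . X . . . . .
    . . . . . . . . .
T1:
  2·area = 32  (B↔C swapped to make it positive)
  edge (8, 16)→(5, 24): d=(-3,8) right/bottom  bias=-1
  edge (5, 24)→(7, 8): d=(2,-16) top-left  bias=+0
  edge (7, 8)→(8, 16): d=(1,8) right/bottom  bias=-1
    (3,4)@(7, 9): e=[29,2,1] → X
    (4,4)@(9, 9): e=[13,34,-15] → .
    (3,5)@(7, 11): e=[23,6,3] → X
    (4,5)@(9, 11): e=[7,38,-13] → .
    (3,6)@(7, 13): e=[17,10,5] → X
    (4,6)@(9, 13): e=[1,42,-11] → .
    (3,7)@(7, 15): e=[11,14,7] → X
    (4,7)@(9, 15): e=[-5,46,-9] → .
    (3,8)@(7, 17): e=[5,18,9] → X
    (4,8)@(9, 17): e=[-11,50,-7] → .
    (3,9)@(7, 19): e=[-1,22,11] → .
  covered (5 px):
    . . . . . . . . .
    . . . . . . . . .
    . . . . . . . . .
    . . . . . . . . .
    . . . X . . . . .
    . . . X . . . . .
    . . . X . . . . .
    . . . X . . . . .
    . . . X . . . . .
    . . . . . . . . .
    . . . . . . . . .
    . . . . . . . . .
T2:
  2·area = 120
  edge (10, 2)→(14, 14): d=(4,12) right/bottom  bias=-1
  edge (14, 14)→(7, 23): d=(-7,9) right/bottom  bias=-1
  edge (7, 23)→(10, 2): d=(3,-21) top-left  bias=+0
    (5,2)@(11, 5): e=[0,90,30] → .  [on edge]
    (5,3)@(11, 7): e=[8,76,36] → X
    (6,3)@(13, 7): e=[-16,58,78] → .
    (4,4)@(9, 9): e=[40,80,0] → X  [on edge]
    (6,4)@(13, 9): e=[-8,44,84] → .
    (4,5)@(9, 11): e=[48,66,6] → X
    (6,5)@(13, 11): e=[0,30,90] → .  [on edge]
    (4,6)@(9, 13): e=[56,52,12] → X
    (6,6)@(13, 13): e=[8,16,96] → X
    (7,6)@(15, 13): e=[-16,-2,138] → .
    (4,7)@(9, 15): e=[64,38,18] → X
    (7,7)@(15, 15): e=[-8,-16,144] → .
    (7,8)@(15, 17): e=[0,-30,150] → .  [on edge]
    (3,11)@(7, 23): e=[120,0,0] → .  [on edge]
    (8,11)@(17, 23): e=[0,-90,210] → .  [on edge]
  covered (14 px):
    . . . . . . . . .
    . . . . . . . . .
    . . . . . . . . .
    . . . . . X . . .
    . . . . X X . . .
    . . . . X X . . .
    . . . . X X X . .
    . . . . X X X . .
    . . . . X X . . .
    . . . . X . . . .
    . . . . . . . . .
    . . . . . . . . .
T3:
  2·area = 156
  edge (12, 0)→(5, 23): d=(-7,23) right/bottom  bias=-1
  edge (5, 23)→(4, 4): d=(-1,-19) top-left  bias=+0
  edge (4, 4)→(12, 0): d=(8,-4) top-left  bias=+0
    (5,0)@(11, 1): e=[16,136,4] → X
    (6,0)@(13, 1): e=[-30,174,12] → .
    (3,1)@(7, 3): e=[94,58,4] → X
    (4,1)@(9, 3): e=[48,96,12] → X
    (6,1)@(13, 3): e=[-44,172,28] → .
    (2,2)@(5, 5): e=[126,18,12] → X
    (5,2)@(11, 5): e=[-12,132,36] → .
    (2,3)@(5, 7): e=[112,16,28] → X
    (5,3)@(11, 7): e=[-26,130,52] → .
    (2,4)@(5, 9): e=[98,14,44] → X
    (5,4)@(11, 9): e=[-40,128,68] → .
    (2,5)@(5, 11): e=[84,12,60] → X
    (2,11)@(5, 23): e=[0,0,156] → .  [on edge]
  covered (22 px):
    . . . . . X . . .
    . . . X X X . . .
    . . X X X . . . .
    . . X X X . . . .
    . . X X X . . . .
    . . X X . . . . .
    . . X X . . . . .
    . . X X . . . . .
    . . X . . . . . .
    . . X . . . . . .
    . . X . . . . . .
    . . . . . . . . .
T4:
  2·area = 76
  edge (8, 18)→(4, 12): d=(-4,-6) top-left  bias=+0
  edge (4, 12)→(14, 8): d=(10,-4) top-left  bias=+0
  edge (14, 8)→(8, 18): d=(-6,10) right/bottom  bias=-1
    (8,1)@(17, 3): e=[114,-38,0] → .  [on edge]
    (6,4)@(13, 9): e=[66,6,4] → X
    (7,4)@(15, 9): e=[78,14,-16] → .
    (3,5)@(7, 11): e=[22,2,52] → X
    (4,5)@(9, 11): e=[34,10,32] → X
    (5,5)@(11, 11): e=[46,18,12] → X
    (6,5)@(13, 11): e=[58,26,-8] → .
    (2,6)@(5, 13): e=[2,14,60] → X
    (5,6)@(11, 13): e=[38,38,0] → .  [on edge]
    (2,7)@(5, 15): e=[-6,34,48] → .
    (3,7)@(7, 15): e=[6,42,28] → X
    (5,7)@(11, 15): e=[30,58,-12] → .
    (2,11)@(5, 23): e=[-38,114,0] → .  [on edge]
  covered (9 px):
    . . . . . . . . .
    . . . . . . . . .
    . . . . . . . . .
    . . . . . . . . .
    . . . . . . X . .
    . . . X X X . . .
    . . X X X . . . .
    . . . X X . . . .
    . . . . . . . . .
    . . . . . . . . .
    . . . . . . . . .
    . . . . . . . . .

Answer: 70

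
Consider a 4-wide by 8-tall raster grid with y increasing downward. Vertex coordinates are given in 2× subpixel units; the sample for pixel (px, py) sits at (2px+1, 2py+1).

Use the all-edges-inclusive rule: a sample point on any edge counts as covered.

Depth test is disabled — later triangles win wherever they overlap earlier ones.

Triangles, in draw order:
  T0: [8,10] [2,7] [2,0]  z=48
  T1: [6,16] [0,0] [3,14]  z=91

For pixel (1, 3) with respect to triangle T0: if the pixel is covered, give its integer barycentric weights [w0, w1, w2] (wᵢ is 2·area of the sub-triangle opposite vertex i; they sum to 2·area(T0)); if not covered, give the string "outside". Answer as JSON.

T0:
  2·area = 42
  edge (8, 10)→(2, 7): d=(-6,-3) inclusive
  edge (2, 7)→(2, 0): d=(0,-7) inclusive
  edge (2, 0)→(8, 10): d=(6,10) inclusive
    (1,1)@(3, 3): e=[27,7,8] → #
    (2,1)@(5, 3): e=[33,21,-12] → ·
    (1,2)@(3, 5): e=[15,7,20] → #
    (2,2)@(5, 5): e=[21,21,0] → #  [on edge]
    (3,2)@(7, 5): e=[27,35,-20] → ·
    (1,3)@(3, 7): e=[3,7,32] → #
    (3,3)@(7, 7): e=[15,35,-8] → ·
    (1,4)@(3, 9): e=[-9,7,44] → ·
    (2,4)@(5, 9): e=[-3,21,24] → ·
    (3,4)@(7, 9): e=[3,35,4] → #
    (3,5)@(7, 11): e=[-9,35,16] → ·
  covered (6 px):
    · · · ·
    · # · ·
    · # # ·
    · # # ·
    · · · #
    · · · ·
    · · · ·
    · · · ·
T1:
  2·area = 36  (B↔C swapped to make it positive)
  edge (6, 16)→(3, 14): d=(-3,-2) inclusive
  edge (3, 14)→(0, 0): d=(-3,-14) inclusive
  edge (0, 0)→(6, 16): d=(6,16) inclusive
    (0,1)@(1, 3): e=[29,5,2] → #
    (1,1)@(3, 3): e=[33,33,-30] → ·
    (0,2)@(1, 5): e=[23,-1,14] → ·
    (1,4)@(3, 9): e=[15,15,6] → #
    (2,4)@(5, 9): e=[19,43,-26] → ·
    (1,5)@(3, 11): e=[9,9,18] → #
    (2,5)@(5, 11): e=[13,37,-14] → ·
    (1,6)@(3, 13): e=[3,3,30] → #
    (2,6)@(5, 13): e=[7,31,-2] → ·
    (1,7)@(3, 15): e=[-3,-3,42] → ·
    (2,7)@(5, 15): e=[1,25,10] → #
    (3,7)@(7, 15): e=[5,53,-22] → ·
  covered (5 px):
    · · · ·
    # · · ·
    · · · ·
    · · · ·
    · # · ·
    · # · ·
    · # · ·
    · · # ·

Answer: [7,32,3]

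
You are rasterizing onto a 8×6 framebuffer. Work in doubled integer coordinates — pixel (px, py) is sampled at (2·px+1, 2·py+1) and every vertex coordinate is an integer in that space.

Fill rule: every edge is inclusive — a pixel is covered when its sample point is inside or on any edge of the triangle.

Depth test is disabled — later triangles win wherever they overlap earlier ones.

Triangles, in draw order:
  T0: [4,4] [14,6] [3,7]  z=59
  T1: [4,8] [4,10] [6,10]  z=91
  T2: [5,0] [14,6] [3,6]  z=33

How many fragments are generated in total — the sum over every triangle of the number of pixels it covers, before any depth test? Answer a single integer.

T0:
  2·area = 32
  edge (4, 4)→(14, 6): d=(10,2) inclusive
  edge (14, 6)→(3, 7): d=(-11,1) inclusive
  edge (3, 7)→(4, 4): d=(1,-3) inclusive
    (2,0)@(5, 1): e=[-32,64,0] → ·  [on edge]
    (2,2)@(5, 5): e=[8,20,4] → #
    (3,2)@(7, 5): e=[4,18,10] → #
    (4,2)@(9, 5): e=[0,16,16] → #  [on edge]
    (5,2)@(11, 5): e=[-4,14,22] → ·
    (1,3)@(3, 7): e=[32,0,0] → #  [on edge]
    (2,3)@(5, 7): e=[28,-2,6] → ·
    (3,3)@(7, 7): e=[24,-4,12] → ·
    (4,3)@(9, 7): e=[20,-6,18] → ·
    (1,4)@(3, 9): e=[52,-22,2] → ·
  covered (4 px):
    · · · · · · · ·
    · · · · · · · ·
    · · # # # · · ·
    · # · · · · · ·
    · · · · · · · ·
    · · · · · · · ·
T1:
  2·area = 4  (B↔C swapped to make it positive)
  edge (4, 8)→(6, 10): d=(2,2) inclusive
  edge (6, 10)→(4, 10): d=(-2,0) inclusive
  edge (4, 10)→(4, 8): d=(0,-2) inclusive
    (0,2)@(1, 5): e=[0,10,-6] → ·  [on edge]
    (1,3)@(3, 7): e=[0,6,-2] → ·  [on edge]
    (2,4)@(5, 9): e=[0,2,2] → #  [on edge]
    (3,4)@(7, 9): e=[-4,2,6] → ·
    (2,5)@(5, 11): e=[4,-2,2] → ·
    (3,5)@(7, 11): e=[0,-2,6] → ·  [on edge]
  covered (1 px):
    · · · · · · · ·
    · · · · · · · ·
    · · · · · · · ·
    · · · · · · · ·
    · · # · · · · ·
    · · · · · · · ·
T2:
  2·area = 66
  edge (5, 0)→(14, 6): d=(9,6) inclusive
  edge (14, 6)→(3, 6): d=(-11,0) inclusive
  edge (3, 6)→(5, 0): d=(2,-6) inclusive
    (2,0)@(5, 1): e=[9,55,2] → #
    (3,0)@(7, 1): e=[-3,55,14] → ·
    (2,1)@(5, 3): e=[27,33,6] → #
    (3,1)@(7, 3): e=[15,33,18] → #
    (4,1)@(9, 3): e=[3,33,30] → #
    (5,1)@(11, 3): e=[-9,33,42] → ·
    (2,2)@(5, 5): e=[45,11,10] → #
    (5,2)@(11, 5): e=[9,11,46] → #
    (6,2)@(13, 5): e=[-3,11,58] → ·
    (2,3)@(5, 7): e=[63,-11,14] → ·
    (3,3)@(7, 7): e=[51,-11,26] → ·
    (4,3)@(9, 7): e=[39,-11,38] → ·
  covered (8 px):
    · · # · · · · ·
    · · # # # · · ·
    · · # # # # · ·
    · · · · · · · ·
    · · · · · · · ·
    · · · · · · · ·

Answer: 13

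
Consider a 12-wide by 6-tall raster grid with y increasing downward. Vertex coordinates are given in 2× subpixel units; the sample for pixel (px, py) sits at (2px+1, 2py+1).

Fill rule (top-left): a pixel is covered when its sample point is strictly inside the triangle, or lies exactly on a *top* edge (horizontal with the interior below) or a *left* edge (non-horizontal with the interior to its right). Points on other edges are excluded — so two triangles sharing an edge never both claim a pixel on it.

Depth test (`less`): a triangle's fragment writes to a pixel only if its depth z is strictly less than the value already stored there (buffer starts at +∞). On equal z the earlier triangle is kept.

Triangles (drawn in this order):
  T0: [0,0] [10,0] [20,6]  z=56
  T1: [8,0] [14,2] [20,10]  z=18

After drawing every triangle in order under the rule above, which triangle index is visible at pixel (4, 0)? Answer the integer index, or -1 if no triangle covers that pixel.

T0:
  2·area = 60
  edge (0, 0)→(10, 0): d=(10,0) top-left  bias=+0
  edge (10, 0)→(20, 6): d=(10,6) right/bottom  bias=-1
  edge (20, 6)→(0, 0): d=(-20,-6) top-left  bias=+0
    (2,0)@(5, 1): e=[10,40,10] → █
    (3,0)@(7, 1): e=[10,28,22] → █
    (4,0)@(9, 1): e=[10,16,34] → █
    (5,0)@(11, 1): e=[10,4,46] → █
    (6,0)@(13, 1): e=[10,-8,58] → ·
    (2,1)@(5, 3): e=[30,60,-30] → ·
    (3,1)@(7, 3): e=[30,48,-18] → ·
    (4,1)@(9, 3): e=[30,36,-6] → ·
    (5,1)@(11, 3): e=[30,24,6] → █
    (6,1)@(13, 3): e=[30,12,18] → █
    (7,1)@(15, 3): e=[30,0,30] → ·  [on edge]
    (5,2)@(11, 5): e=[50,44,-34] → ·
  covered (7 px):
    · · █ █ █ █ · · · · · ·
    · · · · · █ █ · · · · ·
    · · · · · · · · █ · · ·
    · · · · · · · · · · · ·
    · · · · · · · · · · · ·
    · · · · · · · · · · · ·
T1:
  2·area = 36
  edge (8, 0)→(14, 2): d=(6,2) right/bottom  bias=-1
  edge (14, 2)→(20, 10): d=(6,8) right/bottom  bias=-1
  edge (20, 10)→(8, 0): d=(-12,-10) top-left  bias=+0
    (5,0)@(11, 1): e=[0,18,18] → ·  [on edge]
    (6,1)@(13, 3): e=[8,14,14] → █
    (7,1)@(15, 3): e=[4,-2,34] → ·
    (8,1)@(17, 3): e=[0,-18,54] → ·  [on edge]
    (6,2)@(13, 5): e=[20,26,-10] → ·
    (7,2)@(15, 5): e=[16,10,10] → █
    (8,2)@(17, 5): e=[12,-6,30] → ·
    (11,2)@(23, 5): e=[0,-54,90] → ·  [on edge]
    (7,3)@(15, 7): e=[28,22,-14] → ·
    (8,3)@(17, 7): e=[24,6,6] → █
    (9,3)@(19, 7): e=[20,-10,26] → ·
    (8,4)@(17, 9): e=[36,18,-18] → ·
  covered (4 px):
    · · · · · · · · · · · ·
    · · · · · · █ · · · · ·
    · · · · · · · █ · · · ·
    · · · · · · · · █ · · ·
    · · · · · · · · · █ · ·
    · · · · · · · · · · · ·

Z-buffer (winner per pixel, '.' = empty):
  . . 0 0 0 0 . . . . . .
  . . . . . 0 1 . . . . .
  . . . . . . . 1 0 . . .
  . . . . . . . . 1 . . .
  . . . . . . . . . 1 . .
  . . . . . . . . . . . .

Final: 0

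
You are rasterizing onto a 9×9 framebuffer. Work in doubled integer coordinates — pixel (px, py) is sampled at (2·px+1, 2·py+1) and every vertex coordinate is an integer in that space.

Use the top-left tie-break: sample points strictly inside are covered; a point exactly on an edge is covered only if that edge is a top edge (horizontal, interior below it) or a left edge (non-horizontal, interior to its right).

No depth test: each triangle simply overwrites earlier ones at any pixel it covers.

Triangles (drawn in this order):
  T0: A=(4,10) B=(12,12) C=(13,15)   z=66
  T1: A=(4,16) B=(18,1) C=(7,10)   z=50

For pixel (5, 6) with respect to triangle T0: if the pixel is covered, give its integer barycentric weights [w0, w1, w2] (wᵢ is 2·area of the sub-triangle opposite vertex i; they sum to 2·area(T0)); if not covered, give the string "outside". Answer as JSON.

T0:
  2·area = 22
  edge (4, 10)→(12, 12): d=(8,2) right/bottom  bias=-1
  edge (12, 12)→(13, 15): d=(1,3) right/bottom  bias=-1
  edge (13, 15)→(4, 10): d=(-9,-5) top-left  bias=+0
    (4,1)@(9, 3): e=[-66,0,88] → ·  [on edge]
    (5,4)@(11, 9): e=[-22,0,44] → ·  [on edge]
    (3,5)@(7, 11): e=[2,14,6] → #
    (4,5)@(9, 11): e=[-2,8,16] → ·
    (3,6)@(7, 13): e=[18,16,-12] → ·
    (5,6)@(11, 13): e=[10,4,8] → #
    (6,6)@(13, 13): e=[6,-2,18] → ·
    (5,7)@(11, 15): e=[26,6,-10] → ·
    (6,7)@(13, 15): e=[22,0,0] → ·  [on edge]
  covered (2 px):
    · · · · · · · · ·
    · · · · · · · · ·
    · · · · · · · · ·
    · · · · · · · · ·
    · · · · · · · · ·
    · · · # · · · · ·
    · · · · · # · · ·
    · · · · · · · · ·
    · · · · · · · · ·
T1:
  2·area = 39  (B↔C swapped to make it positive)
  edge (4, 16)→(7, 10): d=(3,-6) top-left  bias=+0
  edge (7, 10)→(18, 1): d=(11,-9) top-left  bias=+0
  edge (18, 1)→(4, 16): d=(-14,15) right/bottom  bias=-1
    (5,3)@(11, 7): e=[15,3,21] → #
    (6,3)@(13, 7): e=[27,21,-9] → ·
    (4,4)@(9, 9): e=[9,7,23] → #
    (5,4)@(11, 9): e=[21,25,-7] → ·
    (3,5)@(7, 11): e=[3,11,25] → #
    (4,5)@(9, 11): e=[15,29,-5] → ·
    (3,6)@(7, 13): e=[9,33,-3] → ·
  covered (3 px):
    · · · · · · · · ·
    · · · · · · · · ·
    · · · · · · · · ·
    · · · · · # · · ·
    · · · · # · · · ·
    · · · # · · · · ·
    · · · · · · · · ·
    · · · · · · · · ·
    · · · · · · · · ·

Result: [4,8,10]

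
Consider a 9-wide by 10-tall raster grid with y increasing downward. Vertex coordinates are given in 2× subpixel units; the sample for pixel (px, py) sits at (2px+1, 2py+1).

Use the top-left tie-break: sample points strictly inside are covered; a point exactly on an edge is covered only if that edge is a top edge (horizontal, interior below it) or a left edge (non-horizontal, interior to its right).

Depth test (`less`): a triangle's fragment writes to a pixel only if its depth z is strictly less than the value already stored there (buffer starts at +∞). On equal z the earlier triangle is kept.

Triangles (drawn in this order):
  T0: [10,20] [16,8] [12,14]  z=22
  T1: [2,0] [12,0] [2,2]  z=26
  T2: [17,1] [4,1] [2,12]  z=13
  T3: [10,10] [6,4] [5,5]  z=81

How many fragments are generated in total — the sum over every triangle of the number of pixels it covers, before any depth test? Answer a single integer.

T0:
  2·area = 12  (B↔C swapped to make it positive)
  edge (10, 20)→(12, 14): d=(2,-6) top-left  bias=+0
  edge (12, 14)→(16, 8): d=(4,-6) top-left  bias=+0
  edge (16, 8)→(10, 20): d=(-6,12) right/bottom  bias=-1
    (7,2)@(15, 5): e=[0,-18,30] → ·  [on edge]
    (6,5)@(13, 11): e=[0,-6,18] → ·  [on edge]
    (6,6)@(13, 13): e=[4,2,6] → █
    (7,6)@(15, 13): e=[16,14,-18] → ·
    (6,7)@(13, 15): e=[8,10,-6] → ·
    (5,8)@(11, 17): e=[0,6,6] → █  [on edge]
    (6,8)@(13, 17): e=[12,18,-18] → ·
    (5,9)@(11, 19): e=[4,14,-6] → ·
  covered (2 px):
    · · · · · · · · ·
    · · · · · · · · ·
    · · · · · · · · ·
    · · · · · · · · ·
    · · · · · · · · ·
    · · · · · · · · ·
    · · · · · · █ · ·
    · · · · · · · · ·
    · · · · · █ · · ·
    · · · · · · · · ·
T1:
  2·area = 20
  edge (2, 0)→(12, 0): d=(10,0) top-left  bias=+0
  edge (12, 0)→(2, 2): d=(-10,2) right/bottom  bias=-1
  edge (2, 2)→(2, 0): d=(0,-2) top-left  bias=+0
    (1,0)@(3, 1): e=[10,8,2] → █
    (2,0)@(5, 1): e=[10,4,6] → █
    (3,0)@(7, 1): e=[10,0,10] → ·  [on edge]
    (1,1)@(3, 3): e=[30,-12,2] → ·
    (2,1)@(5, 3): e=[30,-16,6] → ·
  covered (2 px):
    · █ █ · · · · · ·
    · · · · · · · · ·
    · · · · · · · · ·
    · · · · · · · · ·
    · · · · · · · · ·
    · · · · · · · · ·
    · · · · · · · · ·
    · · · · · · · · ·
    · · · · · · · · ·
    · · · · · · · · ·
T2:
  2·area = 143  (B↔C swapped to make it positive)
  edge (17, 1)→(2, 12): d=(-15,11) right/bottom  bias=-1
  edge (2, 12)→(4, 1): d=(2,-11) top-left  bias=+0
  edge (4, 1)→(17, 1): d=(13,0) top-left  bias=+0
    (0,0)@(1, 1): e=[176,-33,0] → ·  [on edge]
    (1,0)@(3, 1): e=[154,-11,0] → ·  [on edge]
    (2,0)@(5, 1): e=[132,11,0] → █  [on edge]
    (3,0)@(7, 1): e=[110,33,0] → █  [on edge]
    (4,0)@(9, 1): e=[88,55,0] → █  [on edge]
    (5,0)@(11, 1): e=[66,77,0] → █  [on edge]
    (6,0)@(13, 1): e=[44,99,0] → █  [on edge]
    (7,0)@(15, 1): e=[22,121,0] → █  [on edge]
    (8,0)@(17, 1): e=[0,143,0] → ·  [on edge]
    (2,1)@(5, 3): e=[102,15,26] → █
    (7,1)@(15, 3): e=[-8,125,26] → ·
    (2,2)@(5, 5): e=[72,19,52] → █
  covered (21 px):
    · · █ █ █ █ █ █ ·
    · · █ █ █ █ █ · ·
    · · █ █ █ █ · · ·
    · █ █ █ · · · · ·
    · █ █ · · · · · ·
    · █ · · · · · · ·
    · · · · · · · · ·
    · · · · · · · · ·
    · · · · · · · · ·
    · · · · · · · · ·
T3:
  2·area = 10  (B↔C swapped to make it positive)
  edge (10, 10)→(5, 5): d=(-5,-5) top-left  bias=+0
  edge (5, 5)→(6, 4): d=(1,-1) top-left  bias=+0
  edge (6, 4)→(10, 10): d=(4,6) right/bottom  bias=-1
    (0,0)@(1, 1): e=[0,-8,18] → ·  [on edge]
    (4,0)@(9, 1): e=[40,0,-30] → ·  [on edge]
    (1,1)@(3, 3): e=[0,-4,14] → ·  [on edge]
    (3,1)@(7, 3): e=[20,0,-10] → ·  [on edge]
    (2,2)@(5, 5): e=[0,0,10] → █  [on edge]
    (3,2)@(7, 5): e=[10,2,-2] → ·
    (1,3)@(3, 7): e=[-20,0,30] → ·  [on edge]
    (2,3)@(5, 7): e=[-10,2,18] → ·
    (3,3)@(7, 7): e=[0,4,6] → █  [on edge]
    (4,3)@(9, 7): e=[10,6,-6] → ·
    (0,4)@(1, 9): e=[-40,0,50] → ·  [on edge]
    (3,4)@(7, 9): e=[-10,6,14] → ·
    (4,4)@(9, 9): e=[0,8,2] → █  [on edge]
    (5,5)@(11, 11): e=[0,12,-2] → ·  [on edge]
    (6,6)@(13, 13): e=[0,16,-6] → ·  [on edge]
    (7,7)@(15, 15): e=[0,20,-10] → ·  [on edge]
    (8,8)@(17, 17): e=[0,24,-14] → ·  [on edge]
  covered (3 px):
    · · · · · · · · ·
    · · · · · · · · ·
    · · █ · · · · · ·
    · · · █ · · · · ·
    · · · · █ · · · ·
    · · · · · · · · ·
    · · · · · · · · ·
    · · · · · · · · ·
    · · · · · · · · ·
    · · · · · · · · ·

Final: 28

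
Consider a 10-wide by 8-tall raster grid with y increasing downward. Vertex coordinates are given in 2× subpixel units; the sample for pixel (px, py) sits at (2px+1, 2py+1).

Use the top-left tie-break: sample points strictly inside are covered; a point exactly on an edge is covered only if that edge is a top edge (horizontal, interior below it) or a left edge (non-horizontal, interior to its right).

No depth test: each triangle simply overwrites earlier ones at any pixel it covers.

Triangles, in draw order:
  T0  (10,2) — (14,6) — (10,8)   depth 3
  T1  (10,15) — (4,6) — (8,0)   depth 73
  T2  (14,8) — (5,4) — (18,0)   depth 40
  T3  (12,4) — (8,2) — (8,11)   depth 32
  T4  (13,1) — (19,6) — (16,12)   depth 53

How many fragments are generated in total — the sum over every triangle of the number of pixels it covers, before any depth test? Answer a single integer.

T0:
  2·area = 24
  edge (10, 2)→(14, 6): d=(4,4) right/bottom  bias=-1
  edge (14, 6)→(10, 8): d=(-4,2) right/bottom  bias=-1
  edge (10, 8)→(10, 2): d=(0,-6) top-left  bias=+0
    (4,0)@(9, 1): e=[0,30,-6] → ·  [on edge]
    (5,1)@(11, 3): e=[0,18,6] → ·  [on edge]
    (5,2)@(11, 5): e=[8,10,6] → #
    (6,2)@(13, 5): e=[0,6,18] → ·  [on edge]
    (5,3)@(11, 7): e=[16,2,6] → #
    (6,3)@(13, 7): e=[8,-2,18] → ·
    (7,3)@(15, 7): e=[0,-6,30] → ·  [on edge]
    (5,4)@(11, 9): e=[24,-6,6] → ·
    (8,4)@(17, 9): e=[0,-18,42] → ·  [on edge]
    (9,5)@(19, 11): e=[0,-30,54] → ·  [on edge]
  covered (2 px):
    · · · · · · · · · ·
    · · · · · · · · · ·
    · · · · · # · · · ·
    · · · · · # · · · ·
    · · · · · · · · · ·
    · · · · · · · · · ·
    · · · · · · · · · ·
    · · · · · · · · · ·
T1:
  2·area = 72
  edge (10, 15)→(4, 6): d=(-6,-9) top-left  bias=+0
  edge (4, 6)→(8, 0): d=(4,-6) top-left  bias=+0
  edge (8, 0)→(10, 15): d=(2,15) right/bottom  bias=-1
    (3,1)@(7, 3): e=[45,6,21] → #
    (4,1)@(9, 3): e=[63,18,-9] → ·
    (2,2)@(5, 5): e=[15,2,55] → #
    (4,2)@(9, 5): e=[51,26,-5] → ·
    (2,3)@(5, 7): e=[3,10,59] → #
    (4,3)@(9, 7): e=[39,34,-1] → ·
    (2,4)@(5, 9): e=[-9,18,63] → ·
    (3,4)@(7, 9): e=[9,30,33] → #
    (4,4)@(9, 9): e=[27,42,3] → #
    (5,4)@(11, 9): e=[45,54,-27] → ·
    (3,5)@(7, 11): e=[-3,38,37] → ·
    (4,5)@(9, 11): e=[15,50,7] → #
  covered (9 px):
    · · · · · · · · · ·
    · · · # · · · · · ·
    · · # # · · · · · ·
    · · # # · · · · · ·
    · · · # # · · · · ·
    · · · · # · · · · ·
    · · · · # · · · · ·
    · · · · · · · · · ·
T2:
  2·area = 88
  edge (14, 8)→(5, 4): d=(-9,-4) top-left  bias=+0
  edge (5, 4)→(18, 0): d=(13,-4) top-left  bias=+0
  edge (18, 0)→(14, 8): d=(-4,8) right/bottom  bias=-1
    (7,0)@(15, 1): e=[67,1,20] → #
    (8,0)@(17, 1): e=[75,9,4] → #
    (9,0)@(19, 1): e=[83,17,-12] → ·
    (4,1)@(9, 3): e=[25,3,60] → #
    (5,1)@(11, 3): e=[33,11,44] → #
    (6,1)@(13, 3): e=[41,19,28] → #
    (8,1)@(17, 3): e=[57,35,-4] → ·
    (4,2)@(9, 5): e=[7,29,52] → #
    (8,2)@(17, 5): e=[39,61,-12] → ·
    (4,3)@(9, 7): e=[-11,55,44] → ·
    (5,3)@(11, 7): e=[-3,63,28] → ·
    (6,3)@(13, 7): e=[5,71,12] → #
  covered (11 px):
    · · · · · · · # # ·
    · · · · # # # # · ·
    · · · · # # # # · ·
    · · · · · · # · · ·
    · · · · · · · · · ·
    · · · · · · · · · ·
    · · · · · · · · · ·
    · · · · · · · · · ·
T3:
  2·area = 36  (B↔C swapped to make it positive)
  edge (12, 4)→(8, 11): d=(-4,7) right/bottom  bias=-1
  edge (8, 11)→(8, 2): d=(0,-9) top-left  bias=+0
  edge (8, 2)→(12, 4): d=(4,2) right/bottom  bias=-1
    (4,1)@(9, 3): e=[25,9,2] → #
    (5,1)@(11, 3): e=[11,27,-2] → ·
    (4,2)@(9, 5): e=[17,9,10] → #
    (5,2)@(11, 5): e=[3,27,6] → #
    (6,2)@(13, 5): e=[-11,45,2] → ·
    (4,3)@(9, 7): e=[9,9,18] → #
    (5,3)@(11, 7): e=[-5,27,14] → ·
    (4,4)@(9, 9): e=[1,9,26] → #
    (5,4)@(11, 9): e=[-13,27,22] → ·
    (4,5)@(9, 11): e=[-7,9,34] → ·
  covered (5 px):
    · · · · · · · · · ·
    · · · · # · · · · ·
    · · · · # # · · · ·
    · · · · # · · · · ·
    · · · · # · · · · ·
    · · · · · · · · · ·
    · · · · · · · · · ·
    · · · · · · · · · ·
T4:
  2·area = 51
  edge (13, 1)→(19, 6): d=(6,5) right/bottom  bias=-1
  edge (19, 6)→(16, 12): d=(-3,6) right/bottom  bias=-1
  edge (16, 12)→(13, 1): d=(-3,-11) top-left  bias=+0
    (6,0)@(13, 1): e=[0,51,0] → ·  [on edge]
    (7,1)@(15, 3): e=[2,33,16] → #
    (8,1)@(17, 3): e=[-8,21,38] → ·
    (7,2)@(15, 5): e=[14,27,10] → #
    (8,2)@(17, 5): e=[4,15,32] → #
    (9,2)@(19, 5): e=[-6,3,54] → ·
    (7,3)@(15, 7): e=[26,21,4] → #
    (9,3)@(19, 7): e=[6,-3,48] → ·
    (7,4)@(15, 9): e=[38,15,-2] → ·
    (8,4)@(17, 9): e=[28,3,20] → #
    (9,4)@(19, 9): e=[18,-9,42] → ·
    (8,5)@(17, 11): e=[40,-3,14] → ·
  covered (6 px):
    · · · · · · · · · ·
    · · · · · · · # · ·
    · · · · · · · # # ·
    · · · · · · · # # ·
    · · · · · · · · # ·
    · · · · · · · · · ·
    · · · · · · · · · ·
    · · · · · · · · · ·

Answer: 33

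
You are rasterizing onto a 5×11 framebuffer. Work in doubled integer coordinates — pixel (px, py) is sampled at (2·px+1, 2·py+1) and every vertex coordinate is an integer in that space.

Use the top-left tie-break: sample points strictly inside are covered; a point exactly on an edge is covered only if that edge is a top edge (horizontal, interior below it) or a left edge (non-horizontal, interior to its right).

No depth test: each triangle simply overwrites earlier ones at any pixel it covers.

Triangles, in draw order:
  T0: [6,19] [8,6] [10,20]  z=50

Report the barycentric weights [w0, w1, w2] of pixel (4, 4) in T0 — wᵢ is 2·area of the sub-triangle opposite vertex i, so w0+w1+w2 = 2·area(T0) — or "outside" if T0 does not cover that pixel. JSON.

T0:
  2·area = 54
  edge (6, 19)→(8, 6): d=(2,-13) top-left  bias=+0
  edge (8, 6)→(10, 20): d=(2,14) right/bottom  bias=-1
  edge (10, 20)→(6, 19): d=(-4,-1) top-left  bias=+0
    (3,6)@(7, 13): e=[1,28,25] → █
    (4,6)@(9, 13): e=[27,0,27] → ·  [on edge]
    (3,7)@(7, 15): e=[5,32,17] → █
    (4,7)@(9, 15): e=[31,4,19] → █
    (3,8)@(7, 17): e=[9,36,9] → █
    (3,9)@(7, 19): e=[13,40,1] → █
    (3,10)@(7, 21): e=[17,44,-7] → ·
    (4,10)@(9, 21): e=[43,16,-5] → ·
  covered (7 px):
    · · · · ·
    · · · · ·
    · · · · ·
    · · · · ·
    · · · · ·
    · · · · ·
    · · · █ ·
    · · · █ █
    · · · █ █
    · · · █ █
    · · · · ·

Result: "outside"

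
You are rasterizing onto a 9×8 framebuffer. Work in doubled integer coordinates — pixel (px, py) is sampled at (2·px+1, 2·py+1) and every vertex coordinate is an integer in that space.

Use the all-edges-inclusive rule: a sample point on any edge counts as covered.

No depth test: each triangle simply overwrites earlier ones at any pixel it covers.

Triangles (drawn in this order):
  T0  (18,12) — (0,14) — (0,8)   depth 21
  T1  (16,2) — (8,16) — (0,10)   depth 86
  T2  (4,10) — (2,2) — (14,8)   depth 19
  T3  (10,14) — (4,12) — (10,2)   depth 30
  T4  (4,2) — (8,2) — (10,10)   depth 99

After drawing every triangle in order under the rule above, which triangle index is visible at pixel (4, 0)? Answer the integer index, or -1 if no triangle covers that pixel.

T0:
  2·area = 108
  edge (18, 12)→(0, 14): d=(-18,2) inclusive
  edge (0, 14)→(0, 8): d=(0,-6) inclusive
  edge (0, 8)→(18, 12): d=(18,4) inclusive
    (0,4)@(1, 9): e=[88,6,14] → █
    (1,4)@(3, 9): e=[84,18,6] → █
    (2,4)@(5, 9): e=[80,30,-2] → ·
    (0,5)@(1, 11): e=[52,6,50] → █
    (2,5)@(5, 11): e=[44,30,34] → █
    (3,5)@(7, 11): e=[40,42,26] → █
    (4,5)@(9, 11): e=[36,54,18] → █
    (5,5)@(11, 11): e=[32,66,10] → █
    (6,5)@(13, 11): e=[28,78,2] → █
    (7,5)@(15, 11): e=[24,90,-6] → ·
    (0,6)@(1, 13): e=[16,6,86] → █
    (4,6)@(9, 13): e=[0,54,54] → █  [on edge]
  covered (14 px):
    · · · · · · · · ·
    · · · · · · · · ·
    · · · · · · · · ·
    · · · · · · · · ·
    █ █ · · · · · · ·
    █ █ █ █ █ █ █ · ·
    █ █ █ █ █ · · · ·
    · · · · · · · · ·
T1:
  2·area = 160
  edge (16, 2)→(8, 16): d=(-8,14) inclusive
  edge (8, 16)→(0, 10): d=(-8,-6) inclusive
  edge (0, 10)→(16, 2): d=(16,-8) inclusive
    (7,1)@(15, 3): e=[6,146,8] → █
    (8,1)@(17, 3): e=[-22,158,24] → ·
    (5,2)@(11, 5): e=[46,106,8] → █
    (6,2)@(13, 5): e=[18,118,24] → █
    (7,2)@(15, 5): e=[-10,130,40] → ·
    (3,3)@(7, 7): e=[86,66,8] → █
    (4,3)@(9, 7): e=[58,78,24] → █
    (7,3)@(15, 7): e=[-26,114,72] → ·
    (1,4)@(3, 9): e=[126,26,8] → █
    (2,4)@(5, 9): e=[98,38,24] → █
    (6,4)@(13, 9): e=[-14,86,88] → ·
    (1,5)@(3, 11): e=[110,10,40] → █
  covered (20 px):
    · · · · · · · · ·
    · · · · · · · █ ·
    · · · · · █ █ · ·
    · · · █ █ █ █ · ·
    · █ █ █ █ █ · · ·
    · █ █ █ █ · · · ·
    · · █ █ █ · · · ·
    · · · █ · · · · ·
T2:
  2·area = 84
  edge (4, 10)→(2, 2): d=(-2,-8) inclusive
  edge (2, 2)→(14, 8): d=(12,6) inclusive
  edge (14, 8)→(4, 10): d=(-10,2) inclusive
    (1,1)@(3, 3): e=[6,6,72] → █
    (2,1)@(5, 3): e=[22,-6,68] → ·
    (1,2)@(3, 5): e=[2,30,52] → █
    (2,2)@(5, 5): e=[18,18,48] → █
    (3,2)@(7, 5): e=[34,6,44] → █
    (4,2)@(9, 5): e=[50,-6,40] → ·
    (1,3)@(3, 7): e=[-2,54,32] → ·
    (2,3)@(5, 7): e=[14,42,28] → █
    (4,3)@(9, 7): e=[46,18,20] → █
    (5,3)@(11, 7): e=[62,6,16] → █
    (6,3)@(13, 7): e=[78,-6,12] → ·
    (2,4)@(5, 9): e=[10,66,8] → █
    (4,4)@(9, 9): e=[42,42,0] → █  [on edge]
  covered (11 px):
    · · · · · · · · ·
    · █ · · · · · · ·
    · █ █ █ · · · · ·
    · · █ █ █ █ · · ·
    · · █ █ █ · · · ·
    · · · · · · · · ·
    · · · · · · · · ·
    · · · · · · · · ·
T3:
  2·area = 72
  edge (10, 14)→(4, 12): d=(-6,-2) inclusive
  edge (4, 12)→(10, 2): d=(6,-10) inclusive
  edge (10, 2)→(10, 14): d=(0,12) inclusive
    (4,2)@(9, 5): e=[52,8,12] → █
    (5,2)@(11, 5): e=[56,28,-12] → ·
    (3,3)@(7, 7): e=[36,0,36] → █  [on edge]
    (5,3)@(11, 7): e=[44,40,-12] → ·
    (3,4)@(7, 9): e=[24,12,36] → █
    (5,4)@(11, 9): e=[32,52,-12] → ·
    (0,5)@(1, 11): e=[0,-36,108] → ·  [on edge]
    (2,5)@(5, 11): e=[8,4,60] → █
    (5,5)@(11, 11): e=[20,64,-12] → ·
    (2,6)@(5, 13): e=[-4,16,60] → ·
    (3,6)@(7, 13): e=[0,36,36] → █  [on edge]
    (5,6)@(11, 13): e=[8,76,-12] → ·
    (6,7)@(13, 15): e=[0,108,-36] → ·  [on edge]
  covered (10 px):
    · · · · · · · · ·
    · · · · · · · · ·
    · · · · █ · · · ·
    · · · █ █ · · · ·
    · · · █ █ · · · ·
    · · █ █ █ · · · ·
    · · · █ █ · · · ·
    · · · · · · · · ·
T4:
  2·area = 32
  edge (4, 2)→(8, 2): d=(4,0) inclusive
  edge (8, 2)→(10, 10): d=(2,8) inclusive
  edge (10, 10)→(4, 2): d=(-6,-8) inclusive
    (2,1)@(5, 3): e=[4,26,2] → █
    (3,1)@(7, 3): e=[4,10,18] → █
    (4,1)@(9, 3): e=[4,-6,34] → ·
    (2,2)@(5, 5): e=[12,30,-10] → ·
    (3,2)@(7, 5): e=[12,14,6] → █
    (4,2)@(9, 5): e=[12,-2,22] → ·
    (3,3)@(7, 7): e=[20,18,-6] → ·
    (4,3)@(9, 7): e=[20,2,10] → █
    (5,3)@(11, 7): e=[20,-14,26] → ·
    (4,4)@(9, 9): e=[28,6,-2] → ·
  covered (4 px):
    · · · · · · · · ·
    · · █ █ · · · · ·
    · · · █ · · · · ·
    · · · · █ · · · ·
    · · · · · · · · ·
    · · · · · · · · ·
    · · · · · · · · ·
    · · · · · · · · ·

Z-buffer (winner per pixel, '.' = empty):
  . . . . . . . . .
  . 2 4 4 . . . 1 .
  . 2 2 4 3 1 1 . .
  . . 2 3 4 2 1 . .
  0 1 2 3 3 1 . . .
  0 1 3 3 3 0 0 . .
  0 0 1 3 3 . . . .
  . . . 1 . . . . .

Answer: -1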